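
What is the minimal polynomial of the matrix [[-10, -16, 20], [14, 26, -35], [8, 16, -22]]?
The characteristic polynomial factors as (x + 2)^3. The minimal polynomial is ∏(x - λ)^{k_λ} where k_λ is the size of the largest Jordan block at λ.

For λ = -2: rank(A + 2I) = 1, and the largest Jordan block has size 2 (the smallest k with rank((A + 2I)^k) = rank((A + 2I)^(k+1))).

So m_A(x) = (x + 2)^2.

m_A(x) = (x + 2)^2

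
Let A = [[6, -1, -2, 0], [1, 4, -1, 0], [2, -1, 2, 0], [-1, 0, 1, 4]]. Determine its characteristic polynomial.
χ_A(x) = (x - 4)^4

xI - A = [[x - 6, 1, 2, 0], [-1, x - 4, 1, 0], [-2, 1, x - 2, 0], [1, 0, -1, x - 4]].

Expanding det(xI - A) along the first row:
det(xI - A) = + (x - 6)·det([[x - 4, 1, 0], [1, x - 2, 0], [0, -1, x - 4]]) - (1)·det([[-1, 1, 0], [-2, x - 2, 0], [1, -1, x - 4]]) + (2)·det([[-1, x - 4, 0], [-2, 1, 0], [1, 0, x - 4]]) - (0)·det([[-1, x - 4, 1], [-2, 1, x - 2], [1, 0, -1]]).

Evaluating gives χ_A(x) = x^4 - 16x^3 + 96x^2 - 256x + 256 = (x - 4)^4.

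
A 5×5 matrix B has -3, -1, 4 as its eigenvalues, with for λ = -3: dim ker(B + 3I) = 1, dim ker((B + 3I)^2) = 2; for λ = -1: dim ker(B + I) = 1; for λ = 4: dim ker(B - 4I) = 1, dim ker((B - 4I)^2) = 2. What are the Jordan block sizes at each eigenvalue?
Jordan blocks: (-3, 2), (-1, 1), (4, 2)

λ = -3: successive nullity increments [1, 1] count blocks of size ≥ k; block sizes are [2].
λ = -1: successive nullity increments [1] count blocks of size ≥ k; block sizes are [1].
λ = 4: successive nullity increments [1, 1] count blocks of size ≥ k; block sizes are [2].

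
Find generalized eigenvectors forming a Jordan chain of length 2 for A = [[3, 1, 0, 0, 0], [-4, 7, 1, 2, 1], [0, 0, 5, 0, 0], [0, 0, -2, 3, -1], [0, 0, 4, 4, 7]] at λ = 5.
v_1 = [[0, 0, -1, 0, 1]]^T, v_2 = [[0, 0, 0, 1, -2]]^T

We seek v_1 ∈ ker((A - 5I)^2) \ ker(A - 5I), then set v_{i+1} = (A - 5I) v_i.

One such chain is v_1 = [[0, 0, -1, 0, 1]]^T, v_2 = [[0, 0, 0, 1, -2]]^T. Check: (A - 5I) v_2 = [[0, 0, 0, 0, 0]]^T = 0.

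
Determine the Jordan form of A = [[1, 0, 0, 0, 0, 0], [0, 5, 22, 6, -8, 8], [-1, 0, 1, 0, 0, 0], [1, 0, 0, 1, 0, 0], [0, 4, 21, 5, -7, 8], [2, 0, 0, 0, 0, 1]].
The characteristic polynomial is det(xI - A) = (x - 1)^5(x + 3), so the eigenvalues are -3 (algebraic multiplicity 1), 1 (algebraic multiplicity 5).

For λ = -3: algebraic multiplicity 1 gives one 1×1 block.

For λ = 1: rank(A - I) = 3, rank((A - I)^2) = 1. The eigenspace has dimension 6 - 3 = 3, so there are 3 Jordan blocks; the rank sequence gives block sizes [2, 2, 1].

Assembling the blocks gives the Jordan form J above.

J = [[-3, 0, 0, 0, 0, 0], [0, 1, 1, 0, 0, 0], [0, 0, 1, 0, 0, 0], [0, 0, 0, 1, 1, 0], [0, 0, 0, 0, 1, 0], [0, 0, 0, 0, 0, 1]]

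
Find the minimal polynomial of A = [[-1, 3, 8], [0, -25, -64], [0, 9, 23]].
m_A(x) = (x + 1)^2

The characteristic polynomial factors as (x + 1)^3. The minimal polynomial is ∏(x - λ)^{k_λ} where k_λ is the size of the largest Jordan block at λ.

For λ = -1: rank(A + I) = 1, and the largest Jordan block has size 2 (the smallest k with rank((A + I)^k) = rank((A + I)^(k+1))).

So m_A(x) = (x + 1)^2.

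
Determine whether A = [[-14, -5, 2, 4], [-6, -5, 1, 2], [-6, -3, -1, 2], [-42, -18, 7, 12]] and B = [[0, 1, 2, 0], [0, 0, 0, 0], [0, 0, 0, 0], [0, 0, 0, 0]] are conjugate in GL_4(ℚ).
trace(A) = -8 but trace(B) = 0. The trace is a similarity invariant, so A and B are not similar.

No.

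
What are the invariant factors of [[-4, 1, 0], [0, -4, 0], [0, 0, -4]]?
The Jordan structure of A has elementary divisors (x + 4)^2, (x + 4). Arranging the block sizes at each eigenvalue in decreasing order and taking row products gives the invariant factors.

Invariant factors (smallest first, each dividing the next): x + 4, (x + 4)^2.

Check: the last factor (x + 4)^2 is the minimal polynomial, and the product (x + 4)^3 is the characteristic polynomial.

x + 4, (x + 4)^2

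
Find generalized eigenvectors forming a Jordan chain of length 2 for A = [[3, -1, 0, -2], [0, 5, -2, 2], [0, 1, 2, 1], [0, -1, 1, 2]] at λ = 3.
We seek v_1 ∈ ker((A - 3I)^2) \ ker(A - 3I), then set v_{i+1} = (A - 3I) v_i.

One such chain is v_1 = [[-1, 5, 2, -2]]^T, v_2 = [[-1, 2, 1, -1]]^T. Check: (A - 3I) v_2 = [[0, 0, 0, 0]]^T = 0.

v_1 = [[-1, 5, 2, -2]]^T, v_2 = [[-1, 2, 1, -1]]^T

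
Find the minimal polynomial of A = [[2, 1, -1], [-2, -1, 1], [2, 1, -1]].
The characteristic polynomial factors as x^3. The minimal polynomial is ∏(x - λ)^{k_λ} where k_λ is the size of the largest Jordan block at λ.

For λ = 0: rank(A) = 1, and the largest Jordan block has size 2 (the smallest k with rank(A^k) = rank(A^(k+1))).

So m_A(x) = x^2.

m_A(x) = x^2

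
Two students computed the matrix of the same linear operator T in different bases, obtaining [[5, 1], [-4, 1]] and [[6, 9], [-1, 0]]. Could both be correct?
Two matrices over a field are similar if and only if they have the same invariant factors.

Both A and B have characteristic polynomial (x - 3)^2 and minimal polynomial (x - 3)^2. Computing further, both have invariant factors (x - 3)^2. Hence A and B are similar.

Yes.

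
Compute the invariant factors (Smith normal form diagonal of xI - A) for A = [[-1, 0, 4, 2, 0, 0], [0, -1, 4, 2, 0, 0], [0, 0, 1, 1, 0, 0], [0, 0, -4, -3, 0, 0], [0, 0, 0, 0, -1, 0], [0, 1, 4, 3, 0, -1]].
The Jordan structure of A has elementary divisors (x + 1)^2, (x + 1)^2, (x + 1), (x + 1). Arranging the block sizes at each eigenvalue in decreasing order and taking row products gives the invariant factors.

Invariant factors (smallest first, each dividing the next): x + 1, x + 1, (x + 1)^2, (x + 1)^2.

Check: the last factor (x + 1)^2 is the minimal polynomial, and the product (x + 1)^6 is the characteristic polynomial.

x + 1, x + 1, (x + 1)^2, (x + 1)^2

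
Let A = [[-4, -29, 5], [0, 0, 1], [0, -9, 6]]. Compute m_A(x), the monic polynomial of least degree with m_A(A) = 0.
m_A(x) = (x - 3)^2(x + 4)

The characteristic polynomial factors as (x - 3)^2(x + 4). The minimal polynomial is ∏(x - λ)^{k_λ} where k_λ is the size of the largest Jordan block at λ.

For λ = -4: rank(A + 4I) = 2, and the largest Jordan block has size 1 (the smallest k with rank((A + 4I)^k) = rank((A + 4I)^(k+1))).
For λ = 3: rank(A - 3I) = 2, and the largest Jordan block has size 2 (the smallest k with rank((A - 3I)^k) = rank((A - 3I)^(k+1))).

So m_A(x) = (x - 3)^2(x + 4).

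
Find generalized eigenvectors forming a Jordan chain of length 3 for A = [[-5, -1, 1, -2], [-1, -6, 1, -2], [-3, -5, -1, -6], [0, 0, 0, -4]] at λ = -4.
v_1 = [[0, 0, 1, 0]]^T, v_2 = [[1, 1, 3, 0]]^T, v_3 = [[1, 0, 1, 0]]^T

We seek v_1 ∈ ker((A + 4I)^3) \ ker((A + 4I)^2), then set v_{i+1} = (A + 4I) v_i.

One such chain is v_1 = [[0, 0, 1, 0]]^T, v_2 = [[1, 1, 3, 0]]^T, v_3 = [[1, 0, 1, 0]]^T. Check: (A + 4I) v_3 = [[0, 0, 0, 0]]^T = 0.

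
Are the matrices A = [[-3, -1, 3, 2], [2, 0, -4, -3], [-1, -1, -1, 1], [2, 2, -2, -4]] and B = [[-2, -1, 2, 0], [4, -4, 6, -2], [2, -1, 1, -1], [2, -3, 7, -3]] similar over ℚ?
Yes.

Two matrices over a field are similar if and only if they have the same invariant factors.

Both A and B have characteristic polynomial (x + 2)^4 and minimal polynomial (x + 2)^2. Computing further, both have invariant factors (x + 2)^2, (x + 2)^2. Hence A and B are similar.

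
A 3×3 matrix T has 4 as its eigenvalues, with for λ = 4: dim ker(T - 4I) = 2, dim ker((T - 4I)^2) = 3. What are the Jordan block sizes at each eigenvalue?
Jordan blocks: (4, 2), (4, 1)

λ = 4: successive nullity increments [2, 1] count blocks of size ≥ k; block sizes are [2, 1].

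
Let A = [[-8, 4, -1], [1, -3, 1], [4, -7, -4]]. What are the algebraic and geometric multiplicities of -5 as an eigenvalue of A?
algebraic multiplicity 3, geometric multiplicity 1

The characteristic polynomial is (x + 5)^3, so the factor x + 5 appears with exponent 3: the algebraic multiplicity is 3.

rank(A + 5I) = 2, so the eigenspace has dimension 3 - 2 = 1: the geometric multiplicity is 1.

Since 1 < 3, A is not diagonalizable.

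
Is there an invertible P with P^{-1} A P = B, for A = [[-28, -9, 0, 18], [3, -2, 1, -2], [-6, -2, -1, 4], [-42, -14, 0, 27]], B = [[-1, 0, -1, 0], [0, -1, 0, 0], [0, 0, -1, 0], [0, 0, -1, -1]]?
No.

Both have characteristic polynomial (x + 1)^4, but the minimal polynomial of A is (x + 1)^3 while the minimal polynomial of B is (x + 1)^2. The minimal polynomial is a similarity invariant, so A and B are not similar.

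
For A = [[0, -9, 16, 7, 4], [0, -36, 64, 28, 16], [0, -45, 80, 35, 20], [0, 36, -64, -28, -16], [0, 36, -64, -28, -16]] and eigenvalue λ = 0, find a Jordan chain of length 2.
v_1 = [[0, -3, -3, 2, 2]]^T, v_2 = [[1, 4, 5, -4, -4]]^T

We seek v_1 ∈ ker(A^2) \ ker(A), then set v_{i+1} = A v_i.

One such chain is v_1 = [[0, -3, -3, 2, 2]]^T, v_2 = [[1, 4, 5, -4, -4]]^T. Check: A v_2 = [[0, 0, 0, 0, 0]]^T = 0.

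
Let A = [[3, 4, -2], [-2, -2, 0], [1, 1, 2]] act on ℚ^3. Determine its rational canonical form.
R = [[0, 0, 4], [1, 0, -6], [0, 1, 3]]

The invariant factors of A (the non-unit diagonal entries of the Smith normal form of xI - A over ℚ[x]) are (x - 1)(x^2 - 2x + 4), each dividing the next. The characteristic polynomial is their product, (x - 1)(x^2 - 2x + 4).

The rational canonical form is the block-diagonal matrix of companion matrices C(f_i):
R = [[0, 0, 4], [1, 0, -6], [0, 1, 3]].

Note the characteristic polynomial does not split into linear factors over ℚ, so A has no Jordan form over ℚ; the rational canonical form exists over any field.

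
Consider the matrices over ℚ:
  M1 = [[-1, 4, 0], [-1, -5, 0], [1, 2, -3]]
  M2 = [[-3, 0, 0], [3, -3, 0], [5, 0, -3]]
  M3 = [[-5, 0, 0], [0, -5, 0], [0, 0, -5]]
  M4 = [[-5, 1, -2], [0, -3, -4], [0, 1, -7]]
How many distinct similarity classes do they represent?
3 classes: {M1, M2}, {M3}, {M4}

Characteristic polynomials: χ_{M1} = (x + 3)^3, χ_{M2} = (x + 3)^3, χ_{M3} = (x + 5)^3, χ_{M4} = (x + 5)^3.

{M1, M2}: invariant factors x + 3, (x + 3)^2.

{M3}: invariant factors x + 5, x + 5, x + 5.

{M4}: invariant factors x + 5, (x + 5)^2.

Matrices are similar if and only if their invariant-factor lists agree; the partition into similarity classes is {M1, M2}, {M3}, {M4}.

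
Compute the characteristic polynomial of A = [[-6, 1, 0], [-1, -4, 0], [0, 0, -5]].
xI - A = [[x + 6, -1, 0], [1, x + 4, 0], [0, 0, x + 5]].

Expanding det(xI - A) along the first row:
det(xI - A) = + (x + 6)·det([[x + 4, 0], [0, x + 5]]) - (-1)·det([[1, 0], [0, x + 5]]) + (0)·det([[1, x + 4], [0, 0]]).

Evaluating gives χ_A(x) = x^3 + 15x^2 + 75x + 125 = (x + 5)^3.

χ_A(x) = (x + 5)^3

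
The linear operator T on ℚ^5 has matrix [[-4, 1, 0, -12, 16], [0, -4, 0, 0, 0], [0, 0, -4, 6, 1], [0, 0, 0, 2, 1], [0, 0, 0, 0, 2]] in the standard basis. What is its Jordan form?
J = [[-4, 1, 0, 0, 0], [0, -4, 0, 0, 0], [0, 0, -4, 0, 0], [0, 0, 0, 2, 1], [0, 0, 0, 0, 2]]

The characteristic polynomial is det(xI - A) = (x - 2)^2(x + 4)^3, so the eigenvalues are -4 (algebraic multiplicity 3), 2 (algebraic multiplicity 2).

For λ = -4: rank(A + 4I) = 3, rank((A + 4I)^2) = 2. The eigenspace has dimension 5 - 3 = 2, so there are 2 Jordan blocks; the rank sequence gives block sizes [2, 1].

For λ = 2: rank(A - 2I) = 4, rank((A - 2I)^2) = 3. The eigenspace has dimension 5 - 4 = 1, so there is 1 Jordan block; the rank sequence gives block sizes [2].

Assembling the blocks gives the Jordan form J above.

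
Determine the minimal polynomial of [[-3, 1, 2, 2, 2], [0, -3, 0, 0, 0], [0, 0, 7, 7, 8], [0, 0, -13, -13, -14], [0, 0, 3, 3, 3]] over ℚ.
The characteristic polynomial factors as x^2(x + 3)^3. The minimal polynomial is ∏(x - λ)^{k_λ} where k_λ is the size of the largest Jordan block at λ.

For λ = -3: rank(A + 3I) = 3, and the largest Jordan block has size 2 (the smallest k with rank((A + 3I)^k) = rank((A + 3I)^(k+1))).
For λ = 0: rank(A) = 4, and the largest Jordan block has size 2 (the smallest k with rank(A^k) = rank(A^(k+1))).

So m_A(x) = x^2(x + 3)^2.

m_A(x) = x^2(x + 3)^2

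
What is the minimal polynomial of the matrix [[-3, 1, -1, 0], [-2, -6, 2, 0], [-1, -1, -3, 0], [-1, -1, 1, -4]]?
The characteristic polynomial factors as (x + 4)^4. The minimal polynomial is ∏(x - λ)^{k_λ} where k_λ is the size of the largest Jordan block at λ.

For λ = -4: rank(A + 4I) = 1, and the largest Jordan block has size 2 (the smallest k with rank((A + 4I)^k) = rank((A + 4I)^(k+1))).

So m_A(x) = (x + 4)^2.

m_A(x) = (x + 4)^2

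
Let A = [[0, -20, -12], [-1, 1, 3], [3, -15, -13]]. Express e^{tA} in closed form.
A has Jordan form J = [[-4, 1, 0], [0, -4, 0], [0, 0, -4]] with A = PJP^{-1}, so e^{tA} = P e^{tJ} P^{-1}.

For a Jordan block J_k(λ), e^{tJ_k(λ)} = e^{λt} · (I + tN + t^2 N^2/2! + ... + t^{k-1} N^{k-1}/(k-1)!) where N is the nilpotent superdiagonal part.

Assembling the blocks and conjugating back gives the entries of e^{tA} as shown above.

e^{tA} = [[(4*t + 1)*e^{-4*t}, -20*t*e^{-4*t}, -12*t*e^{-4*t}], [-t*e^{-4*t}, (5*t + 1)*e^{-4*t}, 3*t*e^{-4*t}], [3*t*e^{-4*t}, -15*t*e^{-4*t}, (1 - 9*t)*e^{-4*t}]]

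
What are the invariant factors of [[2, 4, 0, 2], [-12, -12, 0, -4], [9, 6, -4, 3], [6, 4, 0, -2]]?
The Jordan structure of A has elementary divisors (x + 4)^2, (x + 4), (x + 4). Arranging the block sizes at each eigenvalue in decreasing order and taking row products gives the invariant factors.

Invariant factors (smallest first, each dividing the next): x + 4, x + 4, (x + 4)^2.

Check: the last factor (x + 4)^2 is the minimal polynomial, and the product (x + 4)^4 is the characteristic polynomial.

x + 4, x + 4, (x + 4)^2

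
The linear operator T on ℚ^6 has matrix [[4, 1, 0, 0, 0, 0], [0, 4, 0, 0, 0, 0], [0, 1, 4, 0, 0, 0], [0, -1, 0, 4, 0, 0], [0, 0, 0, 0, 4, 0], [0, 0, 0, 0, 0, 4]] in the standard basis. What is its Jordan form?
The characteristic polynomial is det(xI - A) = (x - 4)^6, so the eigenvalues are 4 (algebraic multiplicity 6).

For λ = 4: rank(A - 4I) = 1, rank((A - 4I)^2) = 0. The eigenspace has dimension 6 - 1 = 5, so there are 5 Jordan blocks; the rank sequence gives block sizes [2, 1, 1, 1, 1].

Assembling the blocks gives the Jordan form J above.

J = [[4, 1, 0, 0, 0, 0], [0, 4, 0, 0, 0, 0], [0, 0, 4, 0, 0, 0], [0, 0, 0, 4, 0, 0], [0, 0, 0, 0, 4, 0], [0, 0, 0, 0, 0, 4]]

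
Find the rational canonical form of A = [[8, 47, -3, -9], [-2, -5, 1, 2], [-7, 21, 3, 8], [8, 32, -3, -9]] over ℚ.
R = [[0, 0, 0, 15], [1, 0, 0, 8], [0, 1, 0, 1], [0, 0, 1, -3]]

The invariant factors of A (the non-unit diagonal entries of the Smith normal form of xI - A over ℚ[x]) are (x + 3)(x^3 - x - 5), each dividing the next. The characteristic polynomial is their product, (x + 3)(x^3 - x - 5).

The rational canonical form is the block-diagonal matrix of companion matrices C(f_i):
R = [[0, 0, 0, 15], [1, 0, 0, 8], [0, 1, 0, 1], [0, 0, 1, -3]].

Note the characteristic polynomial does not split into linear factors over ℚ, so A has no Jordan form over ℚ; the rational canonical form exists over any field.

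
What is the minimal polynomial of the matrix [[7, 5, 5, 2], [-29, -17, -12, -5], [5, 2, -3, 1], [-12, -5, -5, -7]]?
The characteristic polynomial factors as (x + 5)^4. The minimal polynomial is ∏(x - λ)^{k_λ} where k_λ is the size of the largest Jordan block at λ.

For λ = -5: rank(A + 5I) = 2, and the largest Jordan block has size 2 (the smallest k with rank((A + 5I)^k) = rank((A + 5I)^(k+1))).

So m_A(x) = (x + 5)^2.

m_A(x) = (x + 5)^2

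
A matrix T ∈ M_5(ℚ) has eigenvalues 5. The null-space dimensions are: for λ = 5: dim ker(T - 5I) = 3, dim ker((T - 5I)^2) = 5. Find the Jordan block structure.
λ = 5: successive nullity increments [3, 2] count blocks of size ≥ k; block sizes are [2, 2, 1].

Jordan blocks: (5, 2), (5, 2), (5, 1)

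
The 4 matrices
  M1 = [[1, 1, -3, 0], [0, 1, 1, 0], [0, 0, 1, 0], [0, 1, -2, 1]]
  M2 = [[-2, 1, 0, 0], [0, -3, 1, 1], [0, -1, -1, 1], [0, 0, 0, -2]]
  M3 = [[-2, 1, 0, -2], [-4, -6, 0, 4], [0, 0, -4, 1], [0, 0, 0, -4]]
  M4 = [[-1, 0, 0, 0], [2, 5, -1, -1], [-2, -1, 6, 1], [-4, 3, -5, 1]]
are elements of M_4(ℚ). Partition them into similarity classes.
4 classes: {M1}, {M2}, {M3}, {M4}

Characteristic polynomials: χ_{M1} = (x - 1)^4, χ_{M2} = (x + 2)^4, χ_{M3} = (x + 4)^4, χ_{M4} = (x - 4)^3(x + 1).

{M1}: invariant factors x - 1, (x - 1)^3.

{M2}: invariant factors x + 2, (x + 2)^3.

{M3}: invariant factors (x + 4)^2, (x + 4)^2.

{M4}: invariant factors (x - 4)^3(x + 1).

Matrices are similar if and only if their invariant-factor lists agree; the partition into similarity classes is {M1}, {M2}, {M3}, {M4}.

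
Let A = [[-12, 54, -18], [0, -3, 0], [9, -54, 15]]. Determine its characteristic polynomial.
χ_A(x) = (x - 6)(x + 3)^2

xI - A = [[x + 12, -54, 18], [0, x + 3, 0], [-9, 54, x - 15]].

Expanding det(xI - A) along the first row:
det(xI - A) = + (x + 12)·det([[x + 3, 0], [54, x - 15]]) - (-54)·det([[0, 0], [-9, x - 15]]) + (18)·det([[0, x + 3], [-9, 54]]).

Evaluating gives χ_A(x) = x^3 - 27x - 54 = (x - 6)(x + 3)^2.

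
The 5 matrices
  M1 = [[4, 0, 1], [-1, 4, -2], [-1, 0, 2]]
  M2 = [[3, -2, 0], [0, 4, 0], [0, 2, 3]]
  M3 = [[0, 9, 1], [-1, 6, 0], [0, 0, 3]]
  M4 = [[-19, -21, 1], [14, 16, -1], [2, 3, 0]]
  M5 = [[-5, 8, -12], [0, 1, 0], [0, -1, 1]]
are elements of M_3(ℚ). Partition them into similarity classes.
4 classes: {M1}, {M2}, {M3}, {M4, M5}

Characteristic polynomials: χ_{M1} = (x - 4)(x - 3)^2, χ_{M2} = (x - 4)(x - 3)^2, χ_{M3} = (x - 3)^3, χ_{M4} = (x - 1)^2(x + 5), χ_{M5} = (x - 1)^2(x + 5).

{M1}: invariant factors (x - 4)(x - 3)^2.

{M2}: invariant factors x - 3, (x - 4)(x - 3).

{M3}: invariant factors (x - 3)^3.

{M4, M5}: invariant factors (x - 1)^2(x + 5).

Matrices are similar if and only if their invariant-factor lists agree; the partition into similarity classes is {M1}, {M2}, {M3}, {M4, M5}.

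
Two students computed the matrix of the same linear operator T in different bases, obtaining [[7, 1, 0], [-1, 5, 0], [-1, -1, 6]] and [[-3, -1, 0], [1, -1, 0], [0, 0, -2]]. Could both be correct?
No.

trace(A) = 18 but trace(B) = -6. The trace is a similarity invariant, so A and B are not similar.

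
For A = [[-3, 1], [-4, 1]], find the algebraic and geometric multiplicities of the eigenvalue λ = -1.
algebraic multiplicity 2, geometric multiplicity 1

The characteristic polynomial is (x + 1)^2, so the factor x + 1 appears with exponent 2: the algebraic multiplicity is 2.

rank(A + I) = 1, so the eigenspace has dimension 2 - 1 = 1: the geometric multiplicity is 1.

Since 1 < 2, A is not diagonalizable.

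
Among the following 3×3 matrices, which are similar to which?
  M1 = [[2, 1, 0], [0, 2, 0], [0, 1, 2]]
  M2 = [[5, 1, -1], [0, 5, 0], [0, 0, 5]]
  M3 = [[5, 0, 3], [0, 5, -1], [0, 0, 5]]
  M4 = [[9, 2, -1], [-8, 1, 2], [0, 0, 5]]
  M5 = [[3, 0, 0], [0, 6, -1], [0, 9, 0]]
Characteristic polynomials: χ_{M1} = (x - 2)^3, χ_{M2} = (x - 5)^3, χ_{M3} = (x - 5)^3, χ_{M4} = (x - 5)^3, χ_{M5} = (x - 3)^3.

{M1}: invariant factors x - 2, (x - 2)^2.

{M2, M3, M4}: invariant factors x - 5, (x - 5)^2.

{M5}: invariant factors x - 3, (x - 3)^2.

Matrices are similar if and only if their invariant-factor lists agree; the partition into similarity classes is {M1}, {M2, M3, M4}, {M5}.

3 classes: {M1}, {M2, M3, M4}, {M5}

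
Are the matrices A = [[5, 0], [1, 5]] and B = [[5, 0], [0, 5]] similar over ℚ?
No.

Both have characteristic polynomial (x - 5)^2, but the minimal polynomial of A is (x - 5)^2 while the minimal polynomial of B is x - 5. The minimal polynomial is a similarity invariant, so A and B are not similar.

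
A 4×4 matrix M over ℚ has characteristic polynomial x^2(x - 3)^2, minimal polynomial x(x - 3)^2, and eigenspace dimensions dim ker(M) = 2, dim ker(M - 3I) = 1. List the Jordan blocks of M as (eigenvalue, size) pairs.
Jordan blocks: (0, 1), (0, 1), (3, 2)

λ = 0: algebraic multiplicity 2 (exponent in χ_M), largest block size 1 (exponent in m_M), 2 blocks (geometric multiplicity). These force block sizes [1, 1].
λ = 3: algebraic multiplicity 2 (exponent in χ_M), largest block size 2 (exponent in m_M), 1 block (geometric multiplicity). This forces block sizes [2].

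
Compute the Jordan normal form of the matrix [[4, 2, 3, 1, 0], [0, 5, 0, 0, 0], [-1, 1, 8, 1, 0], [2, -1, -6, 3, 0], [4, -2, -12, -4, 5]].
The characteristic polynomial is det(xI - A) = (x - 5)^5, so the eigenvalues are 5 (algebraic multiplicity 5).

For λ = 5: rank(A - 5I) = 2, rank((A - 5I)^2) = 0. The eigenspace has dimension 5 - 2 = 3, so there are 3 Jordan blocks; the rank sequence gives block sizes [2, 2, 1].

Assembling the blocks gives the Jordan form J above.

J = [[5, 1, 0, 0, 0], [0, 5, 0, 0, 0], [0, 0, 5, 1, 0], [0, 0, 0, 5, 0], [0, 0, 0, 0, 5]]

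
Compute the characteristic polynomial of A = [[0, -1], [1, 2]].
xI - A = [[x, 1], [-1, x - 2]].

Expanding det(xI - A) along the first row:
det(xI - A) = + (x)·det([[x - 2]]) - (1)·det([[-1]]).

Evaluating gives χ_A(x) = x^2 - 2x + 1 = (x - 1)^2.

χ_A(x) = (x - 1)^2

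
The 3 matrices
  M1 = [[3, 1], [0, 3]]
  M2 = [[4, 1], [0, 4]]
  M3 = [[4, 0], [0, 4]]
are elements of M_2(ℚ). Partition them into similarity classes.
Characteristic polynomials: χ_{M1} = (x - 3)^2, χ_{M2} = (x - 4)^2, χ_{M3} = (x - 4)^2.

{M1}: invariant factors (x - 3)^2.

{M2}: invariant factors (x - 4)^2.

{M3}: invariant factors x - 4, x - 4.

Matrices are similar if and only if their invariant-factor lists agree; the partition into similarity classes is {M1}, {M2}, {M3}.

3 classes: {M1}, {M2}, {M3}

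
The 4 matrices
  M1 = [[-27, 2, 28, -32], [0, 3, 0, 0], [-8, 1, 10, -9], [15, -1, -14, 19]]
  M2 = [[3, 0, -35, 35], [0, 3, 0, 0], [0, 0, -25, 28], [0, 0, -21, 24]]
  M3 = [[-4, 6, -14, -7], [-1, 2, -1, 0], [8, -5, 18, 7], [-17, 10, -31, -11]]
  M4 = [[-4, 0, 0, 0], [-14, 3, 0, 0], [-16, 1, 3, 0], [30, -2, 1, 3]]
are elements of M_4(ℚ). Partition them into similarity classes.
3 classes: {M1}, {M2}, {M3, M4}

Characteristic polynomials: χ_{M1} = (x - 3)^3(x + 4), χ_{M2} = (x - 3)^3(x + 4), χ_{M3} = (x - 3)^3(x + 4), χ_{M4} = (x - 3)^3(x + 4).

{M1}: invariant factors x - 3, (x - 3)^2(x + 4).

{M2}: invariant factors x - 3, x - 3, (x - 3)(x + 4).

{M3, M4}: invariant factors (x - 3)^3(x + 4).

Matrices are similar if and only if their invariant-factor lists agree; the partition into similarity classes is {M1}, {M2}, {M3, M4}.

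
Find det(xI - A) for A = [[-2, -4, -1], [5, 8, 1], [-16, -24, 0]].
xI - A = [[x + 2, 4, 1], [-5, x - 8, -1], [16, 24, x]].

Expanding det(xI - A) along the first row:
det(xI - A) = + (x + 2)·det([[x - 8, -1], [24, x]]) - (4)·det([[-5, -1], [16, x]]) + (1)·det([[-5, x - 8], [16, 24]]).

Evaluating gives χ_A(x) = x^3 - 6x^2 + 12x - 8 = (x - 2)^3.

χ_A(x) = (x - 2)^3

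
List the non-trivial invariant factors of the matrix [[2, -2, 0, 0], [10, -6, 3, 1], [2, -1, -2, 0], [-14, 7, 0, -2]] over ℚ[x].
x + 2, (x + 2)^3

The Jordan structure of A has elementary divisors (x + 2)^3, (x + 2). Arranging the block sizes at each eigenvalue in decreasing order and taking row products gives the invariant factors.

Invariant factors (smallest first, each dividing the next): x + 2, (x + 2)^3.

Check: the last factor (x + 2)^3 is the minimal polynomial, and the product (x + 2)^4 is the characteristic polynomial.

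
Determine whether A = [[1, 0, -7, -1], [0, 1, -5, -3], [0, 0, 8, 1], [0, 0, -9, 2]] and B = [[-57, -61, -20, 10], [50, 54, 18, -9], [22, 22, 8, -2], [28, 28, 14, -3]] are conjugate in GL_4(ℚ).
No.

trace(A) = 12 but trace(B) = 2. The trace is a similarity invariant, so A and B are not similar.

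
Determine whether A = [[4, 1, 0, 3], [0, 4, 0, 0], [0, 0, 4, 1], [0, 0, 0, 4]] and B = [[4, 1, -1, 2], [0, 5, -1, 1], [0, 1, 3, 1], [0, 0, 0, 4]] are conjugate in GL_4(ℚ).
Two matrices over a field are similar if and only if they have the same invariant factors.

Both A and B have characteristic polynomial (x - 4)^4 and minimal polynomial (x - 4)^2. Computing further, both have invariant factors (x - 4)^2, (x - 4)^2. Hence A and B are similar.

Yes.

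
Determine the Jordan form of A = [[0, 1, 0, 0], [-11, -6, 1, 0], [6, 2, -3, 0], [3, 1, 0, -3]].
J = [[-3, 1, 0, 0], [0, -3, 1, 0], [0, 0, -3, 0], [0, 0, 0, -3]]

The characteristic polynomial is det(xI - A) = (x + 3)^4, so the eigenvalues are -3 (algebraic multiplicity 4).

For λ = -3: rank(A + 3I) = 2, rank((A + 3I)^2) = 1, rank((A + 3I)^3) = 0. The eigenspace has dimension 4 - 2 = 2, so there are 2 Jordan blocks; the rank sequence gives block sizes [3, 1].

Assembling the blocks gives the Jordan form J above.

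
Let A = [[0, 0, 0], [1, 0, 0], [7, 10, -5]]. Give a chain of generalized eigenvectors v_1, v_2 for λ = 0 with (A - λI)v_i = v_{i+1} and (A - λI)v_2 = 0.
We seek v_1 ∈ ker(A^2) \ ker(A), then set v_{i+1} = A v_i.

One such chain is v_1 = [[1, -2, -3]]^T, v_2 = [[0, 1, 2]]^T. Check: A v_2 = [[0, 0, 0]]^T = 0.

v_1 = [[1, -2, -3]]^T, v_2 = [[0, 1, 2]]^T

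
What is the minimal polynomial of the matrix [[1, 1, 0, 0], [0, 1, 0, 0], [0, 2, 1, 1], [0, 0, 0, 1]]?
m_A(x) = (x - 1)^2

The characteristic polynomial factors as (x - 1)^4. The minimal polynomial is ∏(x - λ)^{k_λ} where k_λ is the size of the largest Jordan block at λ.

For λ = 1: rank(A - I) = 2, and the largest Jordan block has size 2 (the smallest k with rank((A - I)^k) = rank((A - I)^(k+1))).

So m_A(x) = (x - 1)^2.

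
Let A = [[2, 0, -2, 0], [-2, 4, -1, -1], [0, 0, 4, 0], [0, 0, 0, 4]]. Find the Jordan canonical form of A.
J = [[2, 0, 0, 0], [0, 4, 1, 0], [0, 0, 4, 0], [0, 0, 0, 4]]

The characteristic polynomial is det(xI - A) = (x - 4)^3(x - 2), so the eigenvalues are 2 (algebraic multiplicity 1), 4 (algebraic multiplicity 3).

For λ = 2: algebraic multiplicity 1 gives one 1×1 block.

For λ = 4: rank(A - 4I) = 2, rank((A - 4I)^2) = 1. The eigenspace has dimension 4 - 2 = 2, so there are 2 Jordan blocks; the rank sequence gives block sizes [2, 1].

Assembling the blocks gives the Jordan form J above.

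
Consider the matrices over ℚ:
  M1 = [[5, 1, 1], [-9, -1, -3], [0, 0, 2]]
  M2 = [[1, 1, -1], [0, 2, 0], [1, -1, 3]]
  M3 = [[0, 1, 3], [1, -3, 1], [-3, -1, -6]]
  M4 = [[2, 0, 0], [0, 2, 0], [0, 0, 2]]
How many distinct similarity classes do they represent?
3 classes: {M1, M2}, {M3}, {M4}

Characteristic polynomials: χ_{M1} = (x - 2)^3, χ_{M2} = (x - 2)^3, χ_{M3} = (x + 3)^3, χ_{M4} = (x - 2)^3.

{M1, M2}: invariant factors x - 2, (x - 2)^2.

{M3}: invariant factors (x + 3)^3.

{M4}: invariant factors x - 2, x - 2, x - 2.

Matrices are similar if and only if their invariant-factor lists agree; the partition into similarity classes is {M1, M2}, {M3}, {M4}.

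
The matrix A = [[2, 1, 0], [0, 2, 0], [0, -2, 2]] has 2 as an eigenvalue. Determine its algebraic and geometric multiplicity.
algebraic multiplicity 3, geometric multiplicity 2

The characteristic polynomial is (x - 2)^3, so the factor x - 2 appears with exponent 3: the algebraic multiplicity is 3.

rank(A - 2I) = 1, so the eigenspace has dimension 3 - 1 = 2: the geometric multiplicity is 2.

Since 2 < 3, A is not diagonalizable.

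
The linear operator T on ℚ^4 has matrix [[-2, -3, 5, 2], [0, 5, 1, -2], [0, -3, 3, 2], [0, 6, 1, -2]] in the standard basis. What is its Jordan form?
J = [[-2, 0, 0, 0], [0, 2, 1, 0], [0, 0, 2, 1], [0, 0, 0, 2]]

The characteristic polynomial is det(xI - A) = (x - 2)^3(x + 2), so the eigenvalues are -2 (algebraic multiplicity 1), 2 (algebraic multiplicity 3).

For λ = -2: algebraic multiplicity 1 gives one 1×1 block.

For λ = 2: rank(A - 2I) = 3, rank((A - 2I)^2) = 2, rank((A - 2I)^3) = 1. The eigenspace has dimension 4 - 3 = 1, so there is 1 Jordan block; the rank sequence gives block sizes [3].

Assembling the blocks gives the Jordan form J above.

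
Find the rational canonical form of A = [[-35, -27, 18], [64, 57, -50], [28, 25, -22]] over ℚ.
R = [[0, 0, -4], [1, 0, 5], [0, 1, 0]]

The invariant factors of A (the non-unit diagonal entries of the Smith normal form of xI - A over ℚ[x]) are (x - 1)(x^2 + x - 4), each dividing the next. The characteristic polynomial is their product, (x - 1)(x^2 + x - 4).

The rational canonical form is the block-diagonal matrix of companion matrices C(f_i):
R = [[0, 0, -4], [1, 0, 5], [0, 1, 0]].

Note the characteristic polynomial does not split into linear factors over ℚ, so A has no Jordan form over ℚ; the rational canonical form exists over any field.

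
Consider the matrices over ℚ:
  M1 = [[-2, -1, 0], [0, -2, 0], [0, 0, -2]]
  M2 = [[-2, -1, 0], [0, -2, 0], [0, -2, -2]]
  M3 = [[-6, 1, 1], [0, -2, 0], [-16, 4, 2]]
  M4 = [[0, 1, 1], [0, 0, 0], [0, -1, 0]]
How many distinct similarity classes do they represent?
2 classes: {M1, M2, M3}, {M4}

Characteristic polynomials: χ_{M1} = (x + 2)^3, χ_{M2} = (x + 2)^3, χ_{M3} = (x + 2)^3, χ_{M4} = x^3.

{M1, M2, M3}: invariant factors x + 2, (x + 2)^2.

{M4}: invariant factors x^3.

Matrices are similar if and only if their invariant-factor lists agree; the partition into similarity classes is {M1, M2, M3}, {M4}.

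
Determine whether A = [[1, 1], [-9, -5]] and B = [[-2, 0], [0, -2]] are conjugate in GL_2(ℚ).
No.

Both have characteristic polynomial (x + 2)^2, but the minimal polynomial of A is (x + 2)^2 while the minimal polynomial of B is x + 2. The minimal polynomial is a similarity invariant, so A and B are not similar.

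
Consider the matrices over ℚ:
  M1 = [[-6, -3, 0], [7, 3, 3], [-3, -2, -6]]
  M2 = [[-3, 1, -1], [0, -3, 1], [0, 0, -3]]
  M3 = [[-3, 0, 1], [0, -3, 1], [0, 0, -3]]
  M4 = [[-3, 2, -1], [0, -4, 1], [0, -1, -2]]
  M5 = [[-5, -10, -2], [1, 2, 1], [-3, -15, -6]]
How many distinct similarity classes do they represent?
Characteristic polynomials: χ_{M1} = (x + 3)^3, χ_{M2} = (x + 3)^3, χ_{M3} = (x + 3)^3, χ_{M4} = (x + 3)^3, χ_{M5} = (x + 3)^3.

{M1, M2, M4}: invariant factors (x + 3)^3.

{M3, M5}: invariant factors x + 3, (x + 3)^2.

Matrices are similar if and only if their invariant-factor lists agree; the partition into similarity classes is {M1, M2, M4}, {M3, M5}.

2 classes: {M1, M2, M4}, {M3, M5}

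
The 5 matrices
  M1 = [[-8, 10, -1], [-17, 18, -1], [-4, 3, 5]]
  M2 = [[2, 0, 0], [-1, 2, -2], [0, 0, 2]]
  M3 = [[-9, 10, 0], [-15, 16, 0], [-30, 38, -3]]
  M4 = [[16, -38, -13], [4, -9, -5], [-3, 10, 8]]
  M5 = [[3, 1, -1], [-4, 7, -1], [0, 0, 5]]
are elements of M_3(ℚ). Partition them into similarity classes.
Characteristic polynomials: χ_{M1} = (x - 5)^3, χ_{M2} = (x - 2)^3, χ_{M3} = (x - 6)(x - 1)(x + 3), χ_{M4} = (x - 5)^3, χ_{M5} = (x - 5)^3.

{M1, M4, M5}: invariant factors (x - 5)^3.

{M2}: invariant factors x - 2, (x - 2)^2.

{M3}: invariant factors (x - 6)(x - 1)(x + 3).

Matrices are similar if and only if their invariant-factor lists agree; the partition into similarity classes is {M1, M4, M5}, {M2}, {M3}.

3 classes: {M1, M4, M5}, {M2}, {M3}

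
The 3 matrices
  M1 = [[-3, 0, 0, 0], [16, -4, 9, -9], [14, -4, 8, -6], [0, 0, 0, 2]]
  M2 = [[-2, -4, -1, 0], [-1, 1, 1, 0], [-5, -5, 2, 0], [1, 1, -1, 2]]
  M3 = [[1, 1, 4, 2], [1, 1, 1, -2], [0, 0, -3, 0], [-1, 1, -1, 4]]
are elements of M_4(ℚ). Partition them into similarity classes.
1 class: {M1, M2, M3}

Characteristic polynomials: χ_{M1} = (x - 2)^3(x + 3), χ_{M2} = (x - 2)^3(x + 3), χ_{M3} = (x - 2)^3(x + 3).

{M1, M2, M3}: invariant factors x - 2, (x - 2)^2(x + 3).

Matrices are similar if and only if their invariant-factor lists agree; the partition into similarity classes is {M1, M2, M3}.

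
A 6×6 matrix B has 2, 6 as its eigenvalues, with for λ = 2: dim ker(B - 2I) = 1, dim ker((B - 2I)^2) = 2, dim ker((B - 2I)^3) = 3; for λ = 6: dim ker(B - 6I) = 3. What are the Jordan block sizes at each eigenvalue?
λ = 2: successive nullity increments [1, 1, 1] count blocks of size ≥ k; block sizes are [3].
λ = 6: successive nullity increments [3] count blocks of size ≥ k; block sizes are [1, 1, 1].

Jordan blocks: (2, 3), (6, 1), (6, 1), (6, 1)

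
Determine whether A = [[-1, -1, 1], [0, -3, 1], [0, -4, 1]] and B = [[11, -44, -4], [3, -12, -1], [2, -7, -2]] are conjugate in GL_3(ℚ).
Yes.

Two matrices over a field are similar if and only if they have the same invariant factors.

Both A and B have characteristic polynomial (x + 1)^3 and minimal polynomial (x + 1)^3. Computing further, both have invariant factors (x + 1)^3. Hence A and B are similar.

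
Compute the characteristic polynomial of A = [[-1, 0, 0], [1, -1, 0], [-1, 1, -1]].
xI - A = [[x + 1, 0, 0], [-1, x + 1, 0], [1, -1, x + 1]].

Expanding det(xI - A) along the first row:
det(xI - A) = + (x + 1)·det([[x + 1, 0], [-1, x + 1]]) - (0)·det([[-1, 0], [1, x + 1]]) + (0)·det([[-1, x + 1], [1, -1]]).

Evaluating gives χ_A(x) = x^3 + 3x^2 + 3x + 1 = (x + 1)^3.

χ_A(x) = (x + 1)^3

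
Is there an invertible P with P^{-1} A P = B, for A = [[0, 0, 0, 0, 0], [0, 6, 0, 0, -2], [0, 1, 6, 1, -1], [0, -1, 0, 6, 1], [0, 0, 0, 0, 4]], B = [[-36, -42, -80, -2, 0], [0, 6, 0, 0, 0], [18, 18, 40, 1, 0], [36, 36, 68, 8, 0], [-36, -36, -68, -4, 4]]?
No.

Both have characteristic polynomial x(x - 6)^3(x - 4), but the minimal polynomial of A is x(x - 6)^3(x - 4) while the minimal polynomial of B is x(x - 6)^2(x - 4). The minimal polynomial is a similarity invariant, so A and B are not similar.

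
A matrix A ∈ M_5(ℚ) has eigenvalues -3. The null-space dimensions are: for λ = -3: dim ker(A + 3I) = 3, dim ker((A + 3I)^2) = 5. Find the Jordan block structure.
Jordan blocks: (-3, 2), (-3, 2), (-3, 1)

λ = -3: successive nullity increments [3, 2] count blocks of size ≥ k; block sizes are [2, 2, 1].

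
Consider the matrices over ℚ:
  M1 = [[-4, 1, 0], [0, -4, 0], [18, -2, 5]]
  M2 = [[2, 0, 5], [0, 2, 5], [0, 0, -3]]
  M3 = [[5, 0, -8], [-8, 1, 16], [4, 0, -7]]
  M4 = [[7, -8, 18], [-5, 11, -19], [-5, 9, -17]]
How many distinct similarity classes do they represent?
4 classes: {M1}, {M2}, {M3}, {M4}

Characteristic polynomials: χ_{M1} = (x - 5)(x + 4)^2, χ_{M2} = (x - 2)^2(x + 3), χ_{M3} = (x - 1)^2(x + 3), χ_{M4} = (x - 2)^2(x + 3).

{M1}: invariant factors (x - 5)(x + 4)^2.

{M2}: invariant factors x - 2, (x - 2)(x + 3).

{M3}: invariant factors x - 1, (x - 1)(x + 3).

{M4}: invariant factors (x - 2)^2(x + 3).

Matrices are similar if and only if their invariant-factor lists agree; the partition into similarity classes is {M1}, {M2}, {M3}, {M4}.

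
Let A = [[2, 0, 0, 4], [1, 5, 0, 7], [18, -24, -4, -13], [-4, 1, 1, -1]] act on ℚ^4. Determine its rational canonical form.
R = [[0, 0, 0, -10], [1, 0, 0, 7], [0, 1, 0, -1], [0, 0, 1, 2]]

The invariant factors of A (the non-unit diagonal entries of the Smith normal form of xI - A over ℚ[x]) are (x - 2)(x^3 + x - 5), each dividing the next. The characteristic polynomial is their product, (x - 2)(x^3 + x - 5).

The rational canonical form is the block-diagonal matrix of companion matrices C(f_i):
R = [[0, 0, 0, -10], [1, 0, 0, 7], [0, 1, 0, -1], [0, 0, 1, 2]].

Note the characteristic polynomial does not split into linear factors over ℚ, so A has no Jordan form over ℚ; the rational canonical form exists over any field.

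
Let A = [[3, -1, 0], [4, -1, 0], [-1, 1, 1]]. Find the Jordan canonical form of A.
J = [[1, 1, 0], [0, 1, 1], [0, 0, 1]]

The characteristic polynomial is det(xI - A) = (x - 1)^3, so the eigenvalues are 1 (algebraic multiplicity 3).

For λ = 1: rank(A - I) = 2, rank((A - I)^2) = 1, rank((A - I)^3) = 0. The eigenspace has dimension 3 - 2 = 1, so there is 1 Jordan block; the rank sequence gives block sizes [3].

Assembling the blocks gives the Jordan form J above.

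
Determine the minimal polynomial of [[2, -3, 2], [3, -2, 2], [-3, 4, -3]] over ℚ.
The characteristic polynomial factors as (x + 1)^3. The minimal polynomial is ∏(x - λ)^{k_λ} where k_λ is the size of the largest Jordan block at λ.

For λ = -1: rank(A + I) = 2, and the largest Jordan block has size 3 (the smallest k with rank((A + I)^k) = rank((A + I)^(k+1))).

So m_A(x) = (x + 1)^3.

m_A(x) = (x + 1)^3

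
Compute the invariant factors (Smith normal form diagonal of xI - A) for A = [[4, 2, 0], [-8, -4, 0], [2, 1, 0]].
The Jordan structure of A has elementary divisors x^2, x. Arranging the block sizes at each eigenvalue in decreasing order and taking row products gives the invariant factors.

Invariant factors (smallest first, each dividing the next): x, x^2.

Check: the last factor x^2 is the minimal polynomial, and the product x^3 is the characteristic polynomial.

x, x^2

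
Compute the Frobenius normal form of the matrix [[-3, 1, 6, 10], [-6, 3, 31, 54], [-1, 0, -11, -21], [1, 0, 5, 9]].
The invariant factors of A (the non-unit diagonal entries of the Smith normal form of xI - A over ℚ[x]) are (x + 2)(x^3 - x - 3), each dividing the next. The characteristic polynomial is their product, (x + 2)(x^3 - x - 3).

The rational canonical form is the block-diagonal matrix of companion matrices C(f_i):
R = [[0, 0, 0, 6], [1, 0, 0, 5], [0, 1, 0, 1], [0, 0, 1, -2]].

Note the characteristic polynomial does not split into linear factors over ℚ, so A has no Jordan form over ℚ; the rational canonical form exists over any field.

R = [[0, 0, 0, 6], [1, 0, 0, 5], [0, 1, 0, 1], [0, 0, 1, -2]]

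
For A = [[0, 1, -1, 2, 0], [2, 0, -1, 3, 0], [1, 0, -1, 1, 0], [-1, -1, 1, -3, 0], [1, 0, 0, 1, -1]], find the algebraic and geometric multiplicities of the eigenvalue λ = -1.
The characteristic polynomial is (x + 1)^5, so the factor x + 1 appears with exponent 5: the algebraic multiplicity is 5.

rank(A + I) = 2, so the eigenspace has dimension 5 - 2 = 3: the geometric multiplicity is 3.

Since 3 < 5, A is not diagonalizable.

algebraic multiplicity 5, geometric multiplicity 3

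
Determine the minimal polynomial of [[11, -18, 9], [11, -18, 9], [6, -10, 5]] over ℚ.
The characteristic polynomial factors as x(x + 1)^2. The minimal polynomial is ∏(x - λ)^{k_λ} where k_λ is the size of the largest Jordan block at λ.

For λ = -1: rank(A + I) = 2, and the largest Jordan block has size 2 (the smallest k with rank((A + I)^k) = rank((A + I)^(k+1))).
For λ = 0: rank(A) = 2, and the largest Jordan block has size 1 (the smallest k with rank(A^k) = rank(A^(k+1))).

So m_A(x) = x(x + 1)^2.

m_A(x) = x(x + 1)^2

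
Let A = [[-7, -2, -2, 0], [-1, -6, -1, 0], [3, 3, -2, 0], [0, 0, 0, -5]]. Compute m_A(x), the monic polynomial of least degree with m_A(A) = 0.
The characteristic polynomial factors as (x + 5)^4. The minimal polynomial is ∏(x - λ)^{k_λ} where k_λ is the size of the largest Jordan block at λ.

For λ = -5: rank(A + 5I) = 1, and the largest Jordan block has size 2 (the smallest k with rank((A + 5I)^k) = rank((A + 5I)^(k+1))).

So m_A(x) = (x + 5)^2.

m_A(x) = (x + 5)^2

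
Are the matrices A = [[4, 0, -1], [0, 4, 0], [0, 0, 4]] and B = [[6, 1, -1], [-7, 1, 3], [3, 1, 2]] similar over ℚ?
No.

trace(A) = 12 but trace(B) = 9. The trace is a similarity invariant, so A and B are not similar.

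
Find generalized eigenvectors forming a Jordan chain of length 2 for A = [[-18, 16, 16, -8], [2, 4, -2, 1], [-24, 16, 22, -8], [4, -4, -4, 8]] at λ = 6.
We seek v_1 ∈ ker((A - 6I)^2) \ ker(A - 6I), then set v_{i+1} = (A - 6I) v_i.

One such chain is v_1 = [[-1, 2, -1, 5]]^T, v_2 = [[0, 1, 0, 2]]^T. Check: (A - 6I) v_2 = [[0, 0, 0, 0]]^T = 0.

v_1 = [[-1, 2, -1, 5]]^T, v_2 = [[0, 1, 0, 2]]^T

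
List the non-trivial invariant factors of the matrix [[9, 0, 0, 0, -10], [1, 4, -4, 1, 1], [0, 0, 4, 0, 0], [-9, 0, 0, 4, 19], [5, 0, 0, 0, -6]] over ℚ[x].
The Jordan structure of A has elementary divisors (x + 1), (x - 4)^3, (x - 4). Arranging the block sizes at each eigenvalue in decreasing order and taking row products gives the invariant factors.

Invariant factors (smallest first, each dividing the next): x - 4, (x - 4)^3(x + 1).

Check: the last factor (x - 4)^3(x + 1) is the minimal polynomial, and the product (x - 4)^4(x + 1) is the characteristic polynomial.

x - 4, (x - 4)^3(x + 1)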